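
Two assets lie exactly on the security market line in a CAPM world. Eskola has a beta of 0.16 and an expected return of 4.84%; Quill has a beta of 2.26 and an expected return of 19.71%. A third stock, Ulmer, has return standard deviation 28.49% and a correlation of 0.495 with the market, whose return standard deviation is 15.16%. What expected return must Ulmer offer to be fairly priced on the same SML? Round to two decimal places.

MRP = (19.71% − 4.84%) / (2.26 − 0.16) = 7.0810%
R_f = 4.84% − 0.16 × 7.0810% = 3.7070%
β_Ulmer = ρ·σ_i/σ_m = 0.495 × 28.49 / 15.16 = 0.9302
E(R_Ulmer) = R_f + β × MRP = 3.7070% + 0.9302 × 7.0810% = 10.29%

10.29%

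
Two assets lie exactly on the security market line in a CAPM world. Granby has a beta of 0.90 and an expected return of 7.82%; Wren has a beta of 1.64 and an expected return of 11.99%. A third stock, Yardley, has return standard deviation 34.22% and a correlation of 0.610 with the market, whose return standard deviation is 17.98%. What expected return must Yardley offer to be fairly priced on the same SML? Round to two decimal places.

MRP = (11.99% − 7.82%) / (1.64 − 0.90) = 5.6351%
R_f = 7.82% − 0.90 × 5.6351% = 2.7484%
β_Yardley = ρ·σ_i/σ_m = 0.610 × 34.22 / 17.98 = 1.1610
E(R_Yardley) = R_f + β × MRP = 2.7484% + 1.1610 × 5.6351% = 9.29%

9.29%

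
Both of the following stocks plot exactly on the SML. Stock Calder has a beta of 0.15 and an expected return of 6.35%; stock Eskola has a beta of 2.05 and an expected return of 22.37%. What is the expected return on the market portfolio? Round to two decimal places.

13.52%

Both satisfy E(R) = R_f + β·MRP, so the slope of the SML is
MRP = (22.37% − 6.35%) / (2.05 − 0.15) = 16.02% / 1.90 = 8.4316%
R_f = E(R_Calder) − β_Calder·MRP = 6.35% − 0.15 × 8.4316% = 5.0853%
E(R_m) = R_f + MRP = 5.0853% + 8.4316% = 13.52%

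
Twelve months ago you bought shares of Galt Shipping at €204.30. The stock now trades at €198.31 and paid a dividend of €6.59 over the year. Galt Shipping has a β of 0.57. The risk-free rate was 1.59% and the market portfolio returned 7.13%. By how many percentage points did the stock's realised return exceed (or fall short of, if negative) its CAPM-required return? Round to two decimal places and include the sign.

Realised HPR = (P1 + D1 − P0) / P0 = (198.31 + 6.59 − 204.30) / 204.30 = 0.60 / 204.30 = 0.2937%
MRP = 7.13% − 1.59% = 5.54%
CAPM required = R_f + β·MRP = 1.59% + 0.57 × 5.54% = 4.7478%
α = realised − required = 0.2937% − 4.7478% = -4.45%

-4.45%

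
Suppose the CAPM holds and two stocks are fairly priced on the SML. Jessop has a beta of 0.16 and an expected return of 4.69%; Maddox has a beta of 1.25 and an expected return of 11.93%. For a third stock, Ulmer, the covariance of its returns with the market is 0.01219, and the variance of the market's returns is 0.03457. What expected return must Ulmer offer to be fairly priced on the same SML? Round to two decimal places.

MRP = (11.93% − 4.69%) / (1.25 − 0.16) = 6.6422%
R_f = 4.69% − 0.16 × 6.6422% = 3.6272%
β_Ulmer = Cov / Var(R_m) = 0.01219 / 0.03457 = 0.3526
E(R_Ulmer) = R_f + β × MRP = 3.6272% + 0.3526 × 6.6422% = 5.97%

5.97%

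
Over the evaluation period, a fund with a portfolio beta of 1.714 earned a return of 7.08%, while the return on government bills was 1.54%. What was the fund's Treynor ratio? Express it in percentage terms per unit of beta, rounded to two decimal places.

3.23%

Treynor = (R_P − R_f) / β_P = (7.08% − 1.54%) / 1.7140 = 5.54% / 1.7140 = 3.23%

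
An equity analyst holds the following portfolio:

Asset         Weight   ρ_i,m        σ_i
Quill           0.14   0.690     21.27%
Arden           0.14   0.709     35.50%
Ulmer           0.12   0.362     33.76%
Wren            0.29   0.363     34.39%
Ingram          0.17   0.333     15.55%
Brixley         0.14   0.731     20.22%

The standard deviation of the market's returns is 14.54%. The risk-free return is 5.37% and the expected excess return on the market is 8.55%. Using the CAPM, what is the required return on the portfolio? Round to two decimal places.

β_Quill = 0.690 × 21.27% / 14.54% = 1.0094
β_Arden = 0.709 × 35.50% / 14.54% = 1.7311
β_Ulmer = 0.362 × 33.76% / 14.54% = 0.8405
β_Wren = 0.363 × 34.39% / 14.54% = 0.8586
β_Ingram = 0.333 × 15.55% / 14.54% = 0.3561
β_Brixley = 0.731 × 20.22% / 14.54% = 1.0166
β_P = Σ w_i β_i = 0.14×1.0094 + 0.14×1.7311 + 0.12×0.8405 + 0.29×0.8586 + 0.17×0.3561 + 0.14×1.0166 = 0.9364
E(R_P) = R_f + β_P × MRP = 5.37% + 0.9364 × 8.55% = 13.38%

13.38%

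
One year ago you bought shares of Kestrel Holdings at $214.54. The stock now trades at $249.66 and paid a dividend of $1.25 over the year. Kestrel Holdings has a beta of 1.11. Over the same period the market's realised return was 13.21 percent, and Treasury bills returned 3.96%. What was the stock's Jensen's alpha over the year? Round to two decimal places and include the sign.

Realised HPR = (P1 + D1 − P0) / P0 = (249.66 + 1.25 − 214.54) / 214.54 = 36.37 / 214.54 = 16.9525%
MRP = 13.21% − 3.96% = 9.25%
CAPM required = R_f + β·MRP = 3.96% + 1.11 × 9.25% = 14.2275%
α = realised − required = 16.9525% − 14.2275% = +2.73%

+2.73%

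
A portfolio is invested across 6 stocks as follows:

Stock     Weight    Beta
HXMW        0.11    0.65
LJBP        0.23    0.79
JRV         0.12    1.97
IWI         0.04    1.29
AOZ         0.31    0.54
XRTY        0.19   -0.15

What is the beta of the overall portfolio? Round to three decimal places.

β_P = Σ w_i β_i = 0.11×0.65 + 0.23×0.79 + 0.12×1.97 + 0.04×1.29 + 0.31×0.54 + 0.19×-0.15 = 0.6801

0.680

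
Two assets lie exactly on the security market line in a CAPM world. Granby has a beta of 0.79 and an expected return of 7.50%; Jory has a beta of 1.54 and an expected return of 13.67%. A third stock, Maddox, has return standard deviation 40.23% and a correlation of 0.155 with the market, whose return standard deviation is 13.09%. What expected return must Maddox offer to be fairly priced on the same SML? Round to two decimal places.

MRP = (13.67% − 7.50%) / (1.54 − 0.79) = 8.2267%
R_f = 7.50% − 0.79 × 8.2267% = 1.0009%
β_Maddox = ρ·σ_i/σ_m = 0.155 × 40.23 / 13.09 = 0.4764
E(R_Maddox) = R_f + β × MRP = 1.0009% + 0.4764 × 8.2267% = 4.92%

4.92%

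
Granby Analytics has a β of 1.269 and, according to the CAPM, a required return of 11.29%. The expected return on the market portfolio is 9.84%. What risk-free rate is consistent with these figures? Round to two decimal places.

E(R) = R_f + β(E(R_m) − R_f) = R_f(1 − β) + β·E(R_m)
11.29% = R_f × (1 − 1.269) + 1.269 × 9.84%
11.29% = R_f × -0.269 + 12.48696%
R_f = (11.29% − 12.48696%) / -0.269 = 4.45%

4.45%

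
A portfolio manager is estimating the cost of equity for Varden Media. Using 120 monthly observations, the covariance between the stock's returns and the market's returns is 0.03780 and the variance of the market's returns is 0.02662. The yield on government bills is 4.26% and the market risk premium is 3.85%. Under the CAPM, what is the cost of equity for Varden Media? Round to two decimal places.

β = Cov(R_i, R_m) / Var(R_m) = 0.03780 / 0.02662 = 1.4200
E(R) = R_f + β × MRP = 4.26% + 1.4200 × 3.85% = 9.73%

9.73%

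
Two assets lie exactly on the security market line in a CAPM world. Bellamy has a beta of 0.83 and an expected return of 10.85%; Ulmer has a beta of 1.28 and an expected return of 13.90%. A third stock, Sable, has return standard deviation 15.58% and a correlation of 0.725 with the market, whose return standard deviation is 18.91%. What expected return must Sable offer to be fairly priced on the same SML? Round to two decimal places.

MRP = (13.90% − 10.85%) / (1.28 − 0.83) = 6.7778%
R_f = 10.85% − 0.83 × 6.7778% = 5.2244%
β_Sable = ρ·σ_i/σ_m = 0.725 × 15.58 / 18.91 = 0.5973
E(R_Sable) = R_f + β × MRP = 5.2244% + 0.5973 × 6.7778% = 9.27%

9.27%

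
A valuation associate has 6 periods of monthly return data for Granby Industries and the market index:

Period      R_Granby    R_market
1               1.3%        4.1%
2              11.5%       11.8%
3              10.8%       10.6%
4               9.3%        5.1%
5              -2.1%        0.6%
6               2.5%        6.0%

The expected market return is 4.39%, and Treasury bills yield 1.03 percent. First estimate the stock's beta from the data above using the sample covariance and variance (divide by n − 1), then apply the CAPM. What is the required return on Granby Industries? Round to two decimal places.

Mean R_i = (1.3 + 11.5 + 10.8 + 9.3 − 2.1 + 2.5) / 6 = 5.5500%
Mean R_m = (4.1 + 11.8 + 10.6 + 5.1 + 0.6 + 6.0) / 6 = 6.3667%
Σ(R_i − R̄_i)(R_m − R̄_m) = 104.6700  ⇒  Cov = 104.6700 / 5 = 20.9340
Σ(R_m − R̄_m)² = 87.5733  ⇒  Var(R_m) = 87.5733 / 5 = 17.5147
β = Cov / Var(R_m) = 20.9340 / 17.5147 = 1.1952
MRP = 4.39% − 1.03% = 3.36%
E(R) = R_f + β × MRP = 1.03% + 1.1952 × 3.36% = 5.05%

5.05%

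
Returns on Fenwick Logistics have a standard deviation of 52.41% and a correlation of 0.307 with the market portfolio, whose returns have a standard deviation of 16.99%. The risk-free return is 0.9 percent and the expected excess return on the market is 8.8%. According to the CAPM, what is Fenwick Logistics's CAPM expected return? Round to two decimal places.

9.23%

β = ρ × σ_i / σ_m = 0.307 × 52.41% / 16.99% = 0.9470
E(R) = 0.9% + 0.9470 × 8.8% = 9.23%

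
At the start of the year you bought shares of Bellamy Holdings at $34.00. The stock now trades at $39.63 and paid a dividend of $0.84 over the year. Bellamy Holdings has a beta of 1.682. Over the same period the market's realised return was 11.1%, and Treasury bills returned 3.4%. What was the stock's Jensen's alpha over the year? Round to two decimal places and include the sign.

Realised HPR = (P1 + D1 − P0) / P0 = (39.63 + 0.84 − 34.00) / 34.00 = 6.47 / 34.00 = 19.0294%
MRP = 11.1% − 3.4% = 7.70%
CAPM required = R_f + β·MRP = 3.4% + 1.682 × 7.7% = 16.3514%
α = realised − required = 19.0294% − 16.3514% = +2.68%

+2.68%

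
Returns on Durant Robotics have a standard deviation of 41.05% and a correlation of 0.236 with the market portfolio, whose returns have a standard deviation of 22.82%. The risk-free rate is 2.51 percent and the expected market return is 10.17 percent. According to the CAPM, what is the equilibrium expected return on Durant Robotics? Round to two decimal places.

β = ρ × σ_i / σ_m = 0.236 × 41.05% / 22.82% = 0.4245
MRP = 10.17% − 2.51% = 7.66%
E(R) = 2.51% + 0.4245 × 7.66% = 5.76%

5.76%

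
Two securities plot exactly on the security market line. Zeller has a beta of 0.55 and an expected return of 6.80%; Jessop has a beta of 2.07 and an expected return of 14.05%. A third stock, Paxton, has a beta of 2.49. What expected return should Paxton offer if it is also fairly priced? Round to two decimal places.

MRP (SML slope) = (14.05% − 6.80%) / (2.07 − 0.55) = 7.25% / 1.52 = 4.7697%
R_f (intercept) = 6.80% − 0.55 × 4.7697% = 4.1767%
E(R_Paxton) = R_f + β × MRP = 4.1767% + 2.49 × 4.7697% = 16.05%

16.05%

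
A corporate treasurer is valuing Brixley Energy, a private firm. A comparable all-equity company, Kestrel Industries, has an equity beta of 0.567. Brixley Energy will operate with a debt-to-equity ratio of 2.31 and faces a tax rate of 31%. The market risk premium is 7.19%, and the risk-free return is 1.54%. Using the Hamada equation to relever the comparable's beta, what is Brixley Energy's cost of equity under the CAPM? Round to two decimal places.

β_L = β_U × [1 + (1 − t)(D/E)] = 0.567 × [1 + (1 − 0.31) × 2.31]
    = 0.567 × [1 + 0.69 × 2.31] = 0.567 × 2.5939 = 1.4707
E(R) = R_f + β_L × MRP = 1.54% + 1.4707 × 7.19% = 12.11%

12.11%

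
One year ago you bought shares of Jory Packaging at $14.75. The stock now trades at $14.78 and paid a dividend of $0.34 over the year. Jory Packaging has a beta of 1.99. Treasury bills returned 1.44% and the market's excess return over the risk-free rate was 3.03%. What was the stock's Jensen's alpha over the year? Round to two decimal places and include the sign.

-4.96%

Realised HPR = (P1 + D1 − P0) / P0 = (14.78 + 0.34 − 14.75) / 14.75 = 0.37 / 14.75 = 2.5085%
CAPM required = R_f + β·MRP = 1.44% + 1.99 × 3.03% = 7.4697%
α = realised − required = 2.5085% − 7.4697% = -4.96%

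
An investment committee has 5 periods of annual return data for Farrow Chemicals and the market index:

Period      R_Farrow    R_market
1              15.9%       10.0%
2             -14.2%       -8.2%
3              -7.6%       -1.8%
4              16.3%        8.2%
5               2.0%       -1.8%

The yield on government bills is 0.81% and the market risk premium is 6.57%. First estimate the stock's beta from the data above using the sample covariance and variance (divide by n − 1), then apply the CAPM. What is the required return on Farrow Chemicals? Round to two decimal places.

12.19%

Mean R_i = (15.9 − 14.2 − 7.6 + 16.3 + 2.0) / 5 = 2.4800%
Mean R_m = (10.0 − 8.2 − 1.8 + 8.2 − 1.8) / 5 = 1.2800%
Σ(R_i − R̄_i)(R_m − R̄_m) = 403.3080  ⇒  Cov = 403.3080 / 4 = 100.8270
Σ(R_m − R̄_m)² = 232.7680  ⇒  Var(R_m) = 232.7680 / 4 = 58.1920
β = Cov / Var(R_m) = 100.8270 / 58.1920 = 1.7327
E(R) = R_f + β × MRP = 0.81% + 1.7327 × 6.57% = 12.19%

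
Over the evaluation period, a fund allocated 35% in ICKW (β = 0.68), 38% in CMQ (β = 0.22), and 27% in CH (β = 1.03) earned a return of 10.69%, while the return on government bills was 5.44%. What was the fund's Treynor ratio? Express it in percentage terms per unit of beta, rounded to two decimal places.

8.75%

β_P = 0.35×0.68 + 0.38×0.22 + 0.27×1.03 = 0.5997
Treynor = (R_P − R_f) / β_P = (10.69% − 5.44%) / 0.5997 = 5.25% / 0.5997 = 8.75%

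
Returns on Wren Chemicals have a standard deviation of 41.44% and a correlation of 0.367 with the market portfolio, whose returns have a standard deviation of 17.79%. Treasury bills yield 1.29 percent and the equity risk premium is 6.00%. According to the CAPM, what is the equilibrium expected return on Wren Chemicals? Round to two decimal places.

6.42%

β = ρ × σ_i / σ_m = 0.367 × 41.44% / 17.79% = 0.8549
E(R) = 1.29% + 0.8549 × 6.00% = 6.42%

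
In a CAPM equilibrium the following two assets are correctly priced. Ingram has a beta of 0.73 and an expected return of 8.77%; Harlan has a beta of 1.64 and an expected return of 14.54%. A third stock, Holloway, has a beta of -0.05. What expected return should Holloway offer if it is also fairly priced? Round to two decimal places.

3.82%

MRP (SML slope) = (14.54% − 8.77%) / (1.64 − 0.73) = 5.77% / 0.91 = 6.3407%
R_f (intercept) = 8.77% − 0.73 × 6.3407% = 4.1413%
E(R_Holloway) = R_f + β × MRP = 4.1413% + -0.05 × 6.3407% = 3.82%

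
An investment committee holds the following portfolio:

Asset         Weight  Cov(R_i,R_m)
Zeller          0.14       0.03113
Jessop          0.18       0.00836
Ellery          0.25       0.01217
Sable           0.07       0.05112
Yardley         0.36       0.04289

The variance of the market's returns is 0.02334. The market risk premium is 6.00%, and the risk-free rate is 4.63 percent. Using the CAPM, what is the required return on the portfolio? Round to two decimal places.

11.81%

β_Zeller = 0.03113 / 0.02334 = 1.3338
β_Jessop = 0.00836 / 0.02334 = 0.3582
β_Ellery = 0.01217 / 0.02334 = 0.5214
β_Sable = 0.05112 / 0.02334 = 2.1902
β_Yardley = 0.04289 / 0.02334 = 1.8376
β_P = Σ w_i β_i = 0.14×1.3338 + 0.18×0.3582 + 0.25×0.5214 + 0.07×2.1902 + 0.36×1.8376 = 1.1964
E(R_P) = R_f + β_P × MRP = 4.63% + 1.1964 × 6.00% = 11.81%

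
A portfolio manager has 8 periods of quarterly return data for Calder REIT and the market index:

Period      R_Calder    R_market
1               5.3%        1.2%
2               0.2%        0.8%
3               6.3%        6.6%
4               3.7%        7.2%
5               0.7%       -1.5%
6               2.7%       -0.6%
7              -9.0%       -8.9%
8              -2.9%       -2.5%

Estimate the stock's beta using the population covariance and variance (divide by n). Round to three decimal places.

0.851

Mean R_i = (5.3 + 0.2 + 6.3 + 3.7 + 0.7 + 2.7 − 9.0 − 2.9) / 8 = 0.8750%
Mean R_m = (1.2 + 0.8 + 6.6 + 7.2 − 1.5 − 0.6 − 8.9 − 2.5) / 8 = 0.2875%
Σ(R_i − R̄_i)(R_m − R̄_m) = 157.4075  ⇒  Cov = 157.4075 / 8 = 19.6759
Σ(R_m − R̄_m)² = 184.8888  ⇒  Var(R_m) = 184.8888 / 8 = 23.1111
β = Cov / Var(R_m) = 19.6759 / 23.1111 = 0.8514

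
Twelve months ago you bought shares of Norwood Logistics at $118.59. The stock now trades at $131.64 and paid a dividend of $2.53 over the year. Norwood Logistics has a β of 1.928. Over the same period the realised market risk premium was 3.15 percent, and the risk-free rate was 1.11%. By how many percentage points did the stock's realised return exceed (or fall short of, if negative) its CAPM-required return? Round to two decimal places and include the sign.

+5.95%

Realised HPR = (P1 + D1 − P0) / P0 = (131.64 + 2.53 − 118.59) / 118.59 = 15.58 / 118.59 = 13.1377%
CAPM required = R_f + β·MRP = 1.11% + 1.928 × 3.15% = 7.18320%
α = realised − required = 13.1377% − 7.18320% = +5.95%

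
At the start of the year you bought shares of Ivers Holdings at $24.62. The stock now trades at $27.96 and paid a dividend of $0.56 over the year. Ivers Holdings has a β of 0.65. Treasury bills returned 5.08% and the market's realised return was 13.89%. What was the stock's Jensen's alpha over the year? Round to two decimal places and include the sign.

+5.03%

Realised HPR = (P1 + D1 − P0) / P0 = (27.96 + 0.56 − 24.62) / 24.62 = 3.90 / 24.62 = 15.8408%
MRP = 13.89% − 5.08% = 8.81%
CAPM required = R_f + β·MRP = 5.08% + 0.65 × 8.81% = 10.8065%
α = realised − required = 15.8408% − 10.8065% = +5.03%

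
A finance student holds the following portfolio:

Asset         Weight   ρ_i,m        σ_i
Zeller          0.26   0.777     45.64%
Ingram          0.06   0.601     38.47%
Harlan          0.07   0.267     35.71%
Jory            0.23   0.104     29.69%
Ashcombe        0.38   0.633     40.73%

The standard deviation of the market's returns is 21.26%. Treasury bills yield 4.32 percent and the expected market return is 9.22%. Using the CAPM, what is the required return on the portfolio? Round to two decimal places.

9.34%

β_Zeller = 0.777 × 45.64% / 21.26% = 1.6680
β_Ingram = 0.601 × 38.47% / 21.26% = 1.0875
β_Harlan = 0.267 × 35.71% / 21.26% = 0.4485
β_Jory = 0.104 × 29.69% / 21.26% = 0.1452
β_Ashcombe = 0.633 × 40.73% / 21.26% = 1.2127
β_P = Σ w_i β_i = 0.26×1.6680 + 0.06×1.0875 + 0.07×0.4485 + 0.23×0.1452 + 0.38×1.2127 = 1.0245
MRP = 9.22% − 4.32% = 4.90%
E(R_P) = R_f + β_P × MRP = 4.32% + 1.0245 × 4.90% = 9.34%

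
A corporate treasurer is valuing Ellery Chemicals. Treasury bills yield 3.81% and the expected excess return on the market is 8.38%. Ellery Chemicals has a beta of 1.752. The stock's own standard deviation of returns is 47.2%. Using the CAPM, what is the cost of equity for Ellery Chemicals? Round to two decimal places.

18.49%

E(R) = R_f + β × MRP = 3.81% + 1.752 × 8.38% = 18.49%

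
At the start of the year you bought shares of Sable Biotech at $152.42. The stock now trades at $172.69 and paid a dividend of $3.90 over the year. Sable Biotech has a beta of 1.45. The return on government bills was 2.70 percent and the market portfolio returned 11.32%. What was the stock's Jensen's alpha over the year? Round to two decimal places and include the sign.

+0.66%

Realised HPR = (P1 + D1 − P0) / P0 = (172.69 + 3.90 − 152.42) / 152.42 = 24.17 / 152.42 = 15.8575%
MRP = 11.32% − 2.70% = 8.62%
CAPM required = R_f + β·MRP = 2.70% + 1.45 × 8.62% = 15.1990%
α = realised − required = 15.8575% − 15.1990% = +0.66%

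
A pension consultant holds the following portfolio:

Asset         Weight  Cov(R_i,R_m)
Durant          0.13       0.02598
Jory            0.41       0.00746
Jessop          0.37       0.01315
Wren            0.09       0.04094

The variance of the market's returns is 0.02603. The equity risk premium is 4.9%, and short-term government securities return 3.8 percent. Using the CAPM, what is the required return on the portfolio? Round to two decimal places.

6.62%

β_Durant = 0.02598 / 0.02603 = 0.9981
β_Jory = 0.00746 / 0.02603 = 0.2866
β_Jessop = 0.01315 / 0.02603 = 0.5052
β_Wren = 0.04094 / 0.02603 = 1.5728
β_P = Σ w_i β_i = 0.13×0.9981 + 0.41×0.2866 + 0.37×0.5052 + 0.09×1.5728 = 0.5757
E(R_P) = R_f + β_P × MRP = 3.8% + 0.5757 × 4.9% = 6.62%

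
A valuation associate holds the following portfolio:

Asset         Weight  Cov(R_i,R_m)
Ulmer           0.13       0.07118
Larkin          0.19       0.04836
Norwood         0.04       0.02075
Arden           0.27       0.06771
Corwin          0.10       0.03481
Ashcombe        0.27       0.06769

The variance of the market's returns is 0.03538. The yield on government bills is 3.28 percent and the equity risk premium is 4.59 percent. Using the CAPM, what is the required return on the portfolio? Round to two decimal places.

10.97%

β_Ulmer = 0.07118 / 0.03538 = 2.0119
β_Larkin = 0.04836 / 0.03538 = 1.3669
β_Norwood = 0.02075 / 0.03538 = 0.5865
β_Arden = 0.06771 / 0.03538 = 1.9138
β_Corwin = 0.03481 / 0.03538 = 0.9839
β_Ashcombe = 0.06769 / 0.03538 = 1.9132
β_P = Σ w_i β_i = 0.13×2.0119 + 0.19×1.3669 + 0.04×0.5865 + 0.27×1.9138 + 0.10×0.9839 + 0.27×1.9132 = 1.6764
E(R_P) = R_f + β_P × MRP = 3.28% + 1.6764 × 4.59% = 10.97%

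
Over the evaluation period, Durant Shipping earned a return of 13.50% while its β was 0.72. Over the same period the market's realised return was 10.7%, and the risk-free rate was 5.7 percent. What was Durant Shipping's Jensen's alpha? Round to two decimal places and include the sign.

+4.20%

Market excess return = 10.7% − 5.7% = 5.00%
CAPM benchmark = R_f + β(R_m − R_f) = 5.7% + 0.72 × 5.0% = 9.3000%
α = actual − benchmark = 13.50% − 9.3000% = +4.20%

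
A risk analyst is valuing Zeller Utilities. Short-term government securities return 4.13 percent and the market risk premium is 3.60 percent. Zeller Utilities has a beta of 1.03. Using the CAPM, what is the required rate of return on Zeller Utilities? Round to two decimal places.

7.84%

E(R) = R_f + β × MRP = 4.13% + 1.03 × 3.60% = 7.84%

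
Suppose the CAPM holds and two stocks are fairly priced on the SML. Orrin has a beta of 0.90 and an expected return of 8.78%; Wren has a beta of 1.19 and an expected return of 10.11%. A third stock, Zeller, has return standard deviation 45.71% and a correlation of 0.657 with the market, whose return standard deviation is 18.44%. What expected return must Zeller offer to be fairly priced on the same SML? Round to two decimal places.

MRP = (10.11% − 8.78%) / (1.19 − 0.90) = 4.5862%
R_f = 8.78% − 0.90 × 4.5862% = 4.6524%
β_Zeller = ρ·σ_i/σ_m = 0.657 × 45.71 / 18.44 = 1.6286
E(R_Zeller) = R_f + β × MRP = 4.6524% + 1.6286 × 4.5862% = 12.12%

12.12%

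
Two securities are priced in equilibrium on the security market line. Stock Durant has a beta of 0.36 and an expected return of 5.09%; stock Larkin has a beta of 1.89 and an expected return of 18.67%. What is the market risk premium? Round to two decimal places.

8.88%

Both satisfy E(R) = R_f + β·MRP, so the slope of the SML is
MRP = (18.67% − 5.09%) / (1.89 − 0.36) = 13.58% / 1.53 = 8.8758%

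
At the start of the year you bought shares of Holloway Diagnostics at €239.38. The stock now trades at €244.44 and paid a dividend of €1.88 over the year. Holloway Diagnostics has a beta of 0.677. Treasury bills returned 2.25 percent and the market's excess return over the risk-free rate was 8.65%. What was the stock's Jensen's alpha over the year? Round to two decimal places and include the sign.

Realised HPR = (P1 + D1 − P0) / P0 = (244.44 + 1.88 − 239.38) / 239.38 = 6.94 / 239.38 = 2.8992%
CAPM required = R_f + β·MRP = 2.25% + 0.677 × 8.65% = 8.10605%
α = realised − required = 2.8992% − 8.10605% = -5.21%

-5.21%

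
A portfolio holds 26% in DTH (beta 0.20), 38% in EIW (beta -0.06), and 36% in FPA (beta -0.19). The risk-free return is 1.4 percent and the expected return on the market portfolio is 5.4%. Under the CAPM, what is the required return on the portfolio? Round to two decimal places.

β_P = Σ w_i β_i = 0.26×0.20 + 0.38×-0.06 + 0.36×-0.19 = -0.0392
MRP = 5.4% − 1.4% = 4.00%
E(R_P) = R_f + β_P × MRP = 1.4% + -0.0392 × 4.0% = 1.24%

1.24%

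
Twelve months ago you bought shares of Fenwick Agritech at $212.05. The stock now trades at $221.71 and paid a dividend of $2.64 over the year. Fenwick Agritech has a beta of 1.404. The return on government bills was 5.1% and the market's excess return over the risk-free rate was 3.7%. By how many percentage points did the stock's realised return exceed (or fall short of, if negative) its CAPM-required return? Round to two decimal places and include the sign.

-4.49%

Realised HPR = (P1 + D1 − P0) / P0 = (221.71 + 2.64 − 212.05) / 212.05 = 12.30 / 212.05 = 5.8005%
CAPM required = R_f + β·MRP = 5.1% + 1.404 × 3.7% = 10.2948%
α = realised − required = 5.8005% − 10.2948% = -4.49%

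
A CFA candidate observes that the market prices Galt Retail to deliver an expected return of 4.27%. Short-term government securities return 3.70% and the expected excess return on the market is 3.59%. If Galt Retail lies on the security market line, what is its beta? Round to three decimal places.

β = (E(R) − R_f) / MRP = (4.27% − 3.70%) / 3.59% = 0.57% / 3.59% = 0.159

0.159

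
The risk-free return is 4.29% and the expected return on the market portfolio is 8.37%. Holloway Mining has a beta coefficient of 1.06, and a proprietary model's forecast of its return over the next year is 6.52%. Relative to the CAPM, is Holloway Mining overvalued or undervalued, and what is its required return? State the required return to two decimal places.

MRP = 8.37% − 4.29% = 4.08%
Required return = R_f + β·MRP = 4.29% + 1.06 × 4.08% = 8.61%
Forecast 6.52% < required 8.61% → the stock plots below the SML → overvalued.

Overvalued; required return 8.61%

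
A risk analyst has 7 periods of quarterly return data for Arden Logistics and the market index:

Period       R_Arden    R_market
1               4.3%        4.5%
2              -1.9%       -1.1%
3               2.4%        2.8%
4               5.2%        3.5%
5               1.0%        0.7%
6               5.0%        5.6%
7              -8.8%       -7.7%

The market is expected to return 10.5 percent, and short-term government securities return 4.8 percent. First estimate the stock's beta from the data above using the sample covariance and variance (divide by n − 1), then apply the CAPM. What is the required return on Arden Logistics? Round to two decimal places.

11.03%

Mean R_i = (4.3 − 1.9 + 2.4 + 5.2 + 1.0 + 5.0 − 8.8) / 7 = 1.0286%
Mean R_m = (4.5 − 1.1 + 2.8 + 3.5 + 0.7 + 5.6 − 7.7) / 7 = 1.1857%
Σ(R_i − R̄_i)(R_m − R̄_m) = 134.2829  ⇒  Cov = 134.2829 / 6 = 22.3805
Σ(R_m − R̄_m)² = 122.8486  ⇒  Var(R_m) = 122.8486 / 6 = 20.4748
β = Cov / Var(R_m) = 22.3805 / 20.4748 = 1.0931
MRP = 10.5% − 4.8% = 5.70%
E(R) = R_f + β × MRP = 4.8% + 1.0931 × 5.7% = 11.03%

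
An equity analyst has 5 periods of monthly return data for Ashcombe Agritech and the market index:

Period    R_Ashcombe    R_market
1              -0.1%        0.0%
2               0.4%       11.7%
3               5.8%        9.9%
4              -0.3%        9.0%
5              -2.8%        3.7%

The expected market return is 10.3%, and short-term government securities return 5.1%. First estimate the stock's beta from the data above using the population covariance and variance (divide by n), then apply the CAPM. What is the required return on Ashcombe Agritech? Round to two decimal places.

6.67%

Mean R_i = (-0.1 + 0.4 + 5.8 − 0.3 − 2.8) / 5 = 0.6000%
Mean R_m = (0.0 + 11.7 + 9.9 + 9.0 + 3.7) / 5 = 6.8600%
Σ(R_i − R̄_i)(R_m − R̄_m) = 28.4600  ⇒  Cov = 28.4600 / 5 = 5.6920
Σ(R_m − R̄_m)² = 94.2920  ⇒  Var(R_m) = 94.2920 / 5 = 18.8584
β = Cov / Var(R_m) = 5.6920 / 18.8584 = 0.3018
MRP = 10.3% − 5.1% = 5.20%
E(R) = R_f + β × MRP = 5.1% + 0.3018 × 5.2% = 6.67%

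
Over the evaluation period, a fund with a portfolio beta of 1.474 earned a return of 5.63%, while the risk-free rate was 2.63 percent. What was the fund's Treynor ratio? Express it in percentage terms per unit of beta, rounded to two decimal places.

Treynor = (R_P − R_f) / β_P = (5.63% − 2.63%) / 1.4740 = 3.00% / 1.4740 = 2.04%

2.04%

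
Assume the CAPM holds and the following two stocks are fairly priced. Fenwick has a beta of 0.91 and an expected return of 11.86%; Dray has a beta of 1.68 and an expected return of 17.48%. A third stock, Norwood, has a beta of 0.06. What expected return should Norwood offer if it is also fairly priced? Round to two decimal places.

5.66%

MRP (SML slope) = (17.48% − 11.86%) / (1.68 − 0.91) = 5.62% / 0.77 = 7.2987%
R_f (intercept) = 11.86% − 0.91 × 7.2987% = 5.2182%
E(R_Norwood) = R_f + β × MRP = 5.2182% + 0.06 × 7.2987% = 5.66%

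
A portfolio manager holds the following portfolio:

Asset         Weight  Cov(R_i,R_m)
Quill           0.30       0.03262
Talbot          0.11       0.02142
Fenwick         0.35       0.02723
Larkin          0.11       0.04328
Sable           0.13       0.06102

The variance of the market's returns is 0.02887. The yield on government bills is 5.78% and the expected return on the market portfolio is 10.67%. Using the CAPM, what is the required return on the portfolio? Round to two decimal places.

β_Quill = 0.03262 / 0.02887 = 1.1299
β_Talbot = 0.02142 / 0.02887 = 0.7419
β_Fenwick = 0.02723 / 0.02887 = 0.9432
β_Larkin = 0.04328 / 0.02887 = 1.4991
β_Sable = 0.06102 / 0.02887 = 2.1136
β_P = Σ w_i β_i = 0.30×1.1299 + 0.11×0.7419 + 0.35×0.9432 + 0.11×1.4991 + 0.13×2.1136 = 1.1904
MRP = 10.67% − 5.78% = 4.89%
E(R_P) = R_f + β_P × MRP = 5.78% + 1.1904 × 4.89% = 11.60%

11.60%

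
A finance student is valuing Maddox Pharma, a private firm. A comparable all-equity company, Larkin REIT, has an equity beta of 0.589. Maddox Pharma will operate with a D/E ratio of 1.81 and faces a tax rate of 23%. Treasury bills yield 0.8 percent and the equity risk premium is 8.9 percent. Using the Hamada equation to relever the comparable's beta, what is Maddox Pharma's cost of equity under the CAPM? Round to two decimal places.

13.35%

β_L = β_U × [1 + (1 − t)(D/E)] = 0.589 × [1 + (1 − 0.23) × 1.81]
    = 0.589 × [1 + 0.77 × 1.81] = 0.589 × 2.3937 = 1.4099
E(R) = R_f + β_L × MRP = 0.8% + 1.4099 × 8.9% = 13.35%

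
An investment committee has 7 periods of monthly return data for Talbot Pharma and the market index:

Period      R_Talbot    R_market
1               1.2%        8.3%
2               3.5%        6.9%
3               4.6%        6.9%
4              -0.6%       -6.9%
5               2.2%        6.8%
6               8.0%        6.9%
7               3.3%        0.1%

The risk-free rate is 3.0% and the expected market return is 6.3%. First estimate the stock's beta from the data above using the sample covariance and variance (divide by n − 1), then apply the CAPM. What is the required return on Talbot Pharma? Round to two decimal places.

Mean R_i = (1.2 + 3.5 + 4.6 − 0.6 + 2.2 + 8.0 + 3.3) / 7 = 3.1714%
Mean R_m = (8.3 + 6.9 + 6.9 − 6.9 + 6.8 + 6.9 + 0.1) / 7 = 4.1429%
Σ(R_i − R̄_i)(R_m − R̄_m) = 48.5086  ⇒  Cov = 48.5086 / 6 = 8.0848
Σ(R_m − R̄_m)² = 185.4371  ⇒  Var(R_m) = 185.4371 / 6 = 30.9062
β = Cov / Var(R_m) = 8.0848 / 30.9062 = 0.2616
MRP = 6.3% − 3.0% = 3.30%
E(R) = R_f + β × MRP = 3.0% + 0.2616 × 3.3% = 3.86%

3.86%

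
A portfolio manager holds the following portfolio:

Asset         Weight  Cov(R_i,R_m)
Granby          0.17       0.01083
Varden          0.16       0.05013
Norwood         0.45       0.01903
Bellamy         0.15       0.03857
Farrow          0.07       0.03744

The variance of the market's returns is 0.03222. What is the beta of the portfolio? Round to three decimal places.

0.833

β_Granby = 0.01083 / 0.03222 = 0.3361
β_Varden = 0.05013 / 0.03222 = 1.5559
β_Norwood = 0.01903 / 0.03222 = 0.5906
β_Bellamy = 0.03857 / 0.03222 = 1.1971
β_Farrow = 0.03744 / 0.03222 = 1.1620
β_P = Σ w_i β_i = 0.17×0.3361 + 0.16×1.5559 + 0.45×0.5906 + 0.15×1.1971 + 0.07×1.1620 = 0.8328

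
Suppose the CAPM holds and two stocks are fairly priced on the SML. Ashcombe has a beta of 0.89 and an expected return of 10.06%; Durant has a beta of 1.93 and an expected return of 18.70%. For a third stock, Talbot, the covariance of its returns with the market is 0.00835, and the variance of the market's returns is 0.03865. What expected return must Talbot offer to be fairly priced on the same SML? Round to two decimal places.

4.46%

MRP = (18.70% − 10.06%) / (1.93 − 0.89) = 8.3077%
R_f = 10.06% − 0.89 × 8.3077% = 2.6661%
β_Talbot = Cov / Var(R_m) = 0.00835 / 0.03865 = 0.2160
E(R_Talbot) = R_f + β × MRP = 2.6661% + 0.2160 × 8.3077% = 4.46%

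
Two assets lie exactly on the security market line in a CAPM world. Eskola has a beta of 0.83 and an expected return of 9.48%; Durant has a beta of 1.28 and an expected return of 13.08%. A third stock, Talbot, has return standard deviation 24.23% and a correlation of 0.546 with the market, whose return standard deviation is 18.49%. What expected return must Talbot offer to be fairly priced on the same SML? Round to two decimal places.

MRP = (13.08% − 9.48%) / (1.28 − 0.83) = 8.0000%
R_f = 9.48% − 0.83 × 8.0000% = 2.8400%
β_Talbot = ρ·σ_i/σ_m = 0.546 × 24.23 / 18.49 = 0.7155
E(R_Talbot) = R_f + β × MRP = 2.8400% + 0.7155 × 8.0000% = 8.56%

8.56%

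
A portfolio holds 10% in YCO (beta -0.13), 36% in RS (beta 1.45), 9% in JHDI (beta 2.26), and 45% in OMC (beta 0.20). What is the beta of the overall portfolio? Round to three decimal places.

0.802

β_P = Σ w_i β_i = 0.10×-0.13 + 0.36×1.45 + 0.09×2.26 + 0.45×0.20 = 0.8024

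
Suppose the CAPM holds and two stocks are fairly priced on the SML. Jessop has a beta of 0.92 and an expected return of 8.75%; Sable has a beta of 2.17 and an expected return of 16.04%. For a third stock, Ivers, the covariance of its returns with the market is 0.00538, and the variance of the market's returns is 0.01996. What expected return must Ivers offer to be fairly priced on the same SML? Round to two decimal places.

MRP = (16.04% − 8.75%) / (2.17 − 0.92) = 5.8320%
R_f = 8.75% − 0.92 × 5.8320% = 3.3846%
β_Ivers = Cov / Var(R_m) = 0.00538 / 0.01996 = 0.2695
E(R_Ivers) = R_f + β × MRP = 3.3846% + 0.2695 × 5.8320% = 4.96%

4.96%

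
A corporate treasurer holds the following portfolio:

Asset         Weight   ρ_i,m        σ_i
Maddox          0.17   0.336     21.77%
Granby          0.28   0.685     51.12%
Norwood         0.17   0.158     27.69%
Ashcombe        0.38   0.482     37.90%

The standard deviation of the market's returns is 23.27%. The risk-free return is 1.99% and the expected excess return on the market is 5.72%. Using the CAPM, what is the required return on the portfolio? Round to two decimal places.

6.59%

β_Maddox = 0.336 × 21.77% / 23.27% = 0.3143
β_Granby = 0.685 × 51.12% / 23.27% = 1.5048
β_Norwood = 0.158 × 27.69% / 23.27% = 0.1880
β_Ashcombe = 0.482 × 37.90% / 23.27% = 0.7850
β_P = Σ w_i β_i = 0.17×0.3143 + 0.28×1.5048 + 0.17×0.1880 + 0.38×0.7850 = 0.8050
E(R_P) = R_f + β_P × MRP = 1.99% + 0.8050 × 5.72% = 6.59%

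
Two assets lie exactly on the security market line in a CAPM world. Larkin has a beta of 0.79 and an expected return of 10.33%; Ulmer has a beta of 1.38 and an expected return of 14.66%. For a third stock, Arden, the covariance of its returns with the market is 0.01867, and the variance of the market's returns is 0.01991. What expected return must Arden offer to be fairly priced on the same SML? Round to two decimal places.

MRP = (14.66% − 10.33%) / (1.38 − 0.79) = 7.3390%
R_f = 10.33% − 0.79 × 7.3390% = 4.5322%
β_Arden = Cov / Var(R_m) = 0.01867 / 0.01991 = 0.9377
E(R_Arden) = R_f + β × MRP = 4.5322% + 0.9377 × 7.3390% = 11.41%

11.41%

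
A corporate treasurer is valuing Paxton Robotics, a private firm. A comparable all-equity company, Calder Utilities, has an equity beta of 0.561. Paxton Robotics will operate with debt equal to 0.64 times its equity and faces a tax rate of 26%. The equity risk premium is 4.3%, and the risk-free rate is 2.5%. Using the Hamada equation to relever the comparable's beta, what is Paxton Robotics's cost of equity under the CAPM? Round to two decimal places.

6.05%

β_L = β_U × [1 + (1 − t)(D/E)] = 0.561 × [1 + (1 − 0.26) × 0.64]
    = 0.561 × [1 + 0.74 × 0.64] = 0.561 × 1.4736 = 0.8267
E(R) = R_f + β_L × MRP = 2.5% + 0.8267 × 4.3% = 6.05%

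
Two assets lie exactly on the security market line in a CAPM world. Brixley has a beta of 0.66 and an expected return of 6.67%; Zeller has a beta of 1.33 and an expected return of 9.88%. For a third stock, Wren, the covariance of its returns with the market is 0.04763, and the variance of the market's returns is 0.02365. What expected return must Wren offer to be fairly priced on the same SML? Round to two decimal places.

13.16%

MRP = (9.88% − 6.67%) / (1.33 − 0.66) = 4.7910%
R_f = 6.67% − 0.66 × 4.7910% = 3.5079%
β_Wren = Cov / Var(R_m) = 0.04763 / 0.02365 = 2.0140
E(R_Wren) = R_f + β × MRP = 3.5079% + 2.0140 × 4.7910% = 13.16%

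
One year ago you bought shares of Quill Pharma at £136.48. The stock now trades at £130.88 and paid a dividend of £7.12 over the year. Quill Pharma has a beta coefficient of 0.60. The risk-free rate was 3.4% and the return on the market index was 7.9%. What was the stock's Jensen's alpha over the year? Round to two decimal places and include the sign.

-4.99%

Realised HPR = (P1 + D1 − P0) / P0 = (130.88 + 7.12 − 136.48) / 136.48 = 1.52 / 136.48 = 1.1137%
MRP = 7.9% − 3.4% = 4.50%
CAPM required = R_f + β·MRP = 3.4% + 0.60 × 4.5% = 6.1000%
α = realised − required = 1.1137% − 6.1000% = -4.99%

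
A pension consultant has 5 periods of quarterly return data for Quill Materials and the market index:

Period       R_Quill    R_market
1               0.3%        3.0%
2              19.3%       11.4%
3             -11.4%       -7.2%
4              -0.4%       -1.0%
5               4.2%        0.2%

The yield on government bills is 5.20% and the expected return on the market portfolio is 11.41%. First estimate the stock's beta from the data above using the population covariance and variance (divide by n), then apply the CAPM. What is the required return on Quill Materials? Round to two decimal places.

Mean R_i = (0.3 + 19.3 − 11.4 − 0.4 + 4.2) / 5 = 2.4000%
Mean R_m = (3.0 + 11.4 − 7.2 − 1.0 + 0.2) / 5 = 1.2800%
Σ(R_i − R̄_i)(R_m − R̄_m) = 288.8800  ⇒  Cov = 288.8800 / 5 = 57.7760
Σ(R_m − R̄_m)² = 183.6480  ⇒  Var(R_m) = 183.6480 / 5 = 36.7296
β = Cov / Var(R_m) = 57.7760 / 36.7296 = 1.5730
MRP = 11.41% − 5.20% = 6.21%
E(R) = R_f + β × MRP = 5.20% + 1.5730 × 6.21% = 14.97%

14.97%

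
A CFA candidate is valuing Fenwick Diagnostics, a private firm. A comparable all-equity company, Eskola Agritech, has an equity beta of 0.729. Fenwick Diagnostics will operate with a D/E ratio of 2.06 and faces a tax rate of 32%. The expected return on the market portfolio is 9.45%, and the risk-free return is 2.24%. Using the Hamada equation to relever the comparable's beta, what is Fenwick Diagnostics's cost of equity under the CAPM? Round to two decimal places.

14.86%

β_L = β_U × [1 + (1 − t)(D/E)] = 0.729 × [1 + (1 − 0.32) × 2.06]
    = 0.729 × [1 + 0.68 × 2.06] = 0.729 × 2.4008 = 1.7502
MRP = 9.45% − 2.24% = 7.21%
E(R) = R_f + β_L × MRP = 2.24% + 1.7502 × 7.21% = 14.86%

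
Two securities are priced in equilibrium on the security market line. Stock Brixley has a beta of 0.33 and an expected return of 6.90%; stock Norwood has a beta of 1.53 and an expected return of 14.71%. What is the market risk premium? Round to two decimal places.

6.51%

Both satisfy E(R) = R_f + β·MRP, so the slope of the SML is
MRP = (14.71% − 6.90%) / (1.53 − 0.33) = 7.81% / 1.20 = 6.5083%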